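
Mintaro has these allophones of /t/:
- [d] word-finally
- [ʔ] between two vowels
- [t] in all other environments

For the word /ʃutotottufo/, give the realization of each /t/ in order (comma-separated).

[ʔ], [ʔ], [t], [t]

Occurrence 1 (position 3): between two vowels → [ʔ].
Occurrence 2 (position 5): between two vowels → [ʔ].
Occurrence 3 (position 7): no conditioning environment matches → elsewhere allophone [t].
Occurrence 4 (position 8): no conditioning environment matches → elsewhere allophone [t].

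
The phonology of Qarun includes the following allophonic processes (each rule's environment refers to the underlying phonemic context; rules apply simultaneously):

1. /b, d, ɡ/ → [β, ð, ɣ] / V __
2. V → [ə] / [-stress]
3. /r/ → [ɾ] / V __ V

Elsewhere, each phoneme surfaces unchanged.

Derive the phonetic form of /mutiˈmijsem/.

/m/ — not in any rule's target class → [m].
/u/ (between /m/ and /t/) occurs in an unstressed syllable → [ə] by rule 2.
/t/ (between /u/ and /i/) is unaffected → [t].
Rule 2 applies to /i/ (between /t/ and /m/: in an unstressed syllable) → [ə].
/m/ — not in any rule's target class → [m].
/i/ — between /m/ and /j/; rule 2 does not apply here → [i].
/j/ (between /i/ and /s/): no rule targets it → [j].
/s/ — not in any rule's target class → [s].
/e/ (between /s/ and /m/): in an unstressed syllable, so rule 2 applies → [ə].
/m/ stays [m].

[mətəˈmijsəm]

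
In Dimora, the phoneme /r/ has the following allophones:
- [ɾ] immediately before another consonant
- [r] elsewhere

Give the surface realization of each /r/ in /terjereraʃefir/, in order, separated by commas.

Occurrence 1 (position 3): immediately before another consonant → [ɾ].
Occurrence 2 (position 6): no conditioning environment matches → elsewhere allophone [r].
Occurrence 3 (position 8): no conditioning environment matches → elsewhere allophone [r].
Occurrence 4 (position 14): no conditioning environment matches → elsewhere allophone [r].

[ɾ], [r], [r], [r]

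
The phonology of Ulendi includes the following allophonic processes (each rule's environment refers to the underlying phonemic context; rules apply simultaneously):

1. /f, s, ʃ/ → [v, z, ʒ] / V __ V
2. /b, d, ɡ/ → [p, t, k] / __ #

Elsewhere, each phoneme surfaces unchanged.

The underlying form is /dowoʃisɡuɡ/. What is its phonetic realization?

/d/ (word-initial) fails the environment for rule 2, so it stays [d].
/o/ (between /d/ and /w/): no rule targets it → [o].
/w/ stays [w].
/o/ stays [o].
/ʃ/ (between /o/ and /i/) occurs between two vowels → [ʒ] by rule 1.
/i/ (between /ʃ/ and /s/): no rule targets it → [i].
/s/ (between /i/ and /ɡ/) fails the environment for rule 1, so it stays [s].
/ɡ/ — between /s/ and /u/; rule 2 does not apply here → [ɡ].
/u/ stays [u].
/ɡ/ (word-final): word-finally, so rule 2 applies → [k].

[dowoʒisɡuk]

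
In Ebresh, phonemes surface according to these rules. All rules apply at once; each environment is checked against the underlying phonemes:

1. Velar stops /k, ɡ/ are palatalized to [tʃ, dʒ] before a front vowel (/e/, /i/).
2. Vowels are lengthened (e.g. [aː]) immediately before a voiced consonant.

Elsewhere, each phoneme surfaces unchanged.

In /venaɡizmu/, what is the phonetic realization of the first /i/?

/i/ (between /ɡ/ and /z/) occurs before a voiced consonant → [iː] by rule 2.

[iː]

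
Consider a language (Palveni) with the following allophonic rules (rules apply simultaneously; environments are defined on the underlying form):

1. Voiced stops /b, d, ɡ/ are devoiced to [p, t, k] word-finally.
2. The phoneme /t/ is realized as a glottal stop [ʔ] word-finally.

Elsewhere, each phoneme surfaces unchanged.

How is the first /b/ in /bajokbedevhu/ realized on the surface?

[b]

/b/ (word-initial): rule 1 targets it, but not word-finally → unchanged [b].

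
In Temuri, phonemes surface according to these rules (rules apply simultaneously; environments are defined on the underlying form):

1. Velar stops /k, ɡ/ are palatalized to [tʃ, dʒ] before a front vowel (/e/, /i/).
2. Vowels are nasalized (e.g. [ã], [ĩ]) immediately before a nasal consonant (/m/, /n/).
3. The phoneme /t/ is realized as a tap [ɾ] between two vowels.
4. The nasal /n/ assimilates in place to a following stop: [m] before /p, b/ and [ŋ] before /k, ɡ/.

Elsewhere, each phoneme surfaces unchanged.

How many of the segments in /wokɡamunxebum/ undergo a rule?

3

Segments that undergo a rule: /a/ → [ã] (rule 2); /u/ → [ũ] (rule 2); /u/ → [ũ] (rule 2).
All other segments surface unchanged.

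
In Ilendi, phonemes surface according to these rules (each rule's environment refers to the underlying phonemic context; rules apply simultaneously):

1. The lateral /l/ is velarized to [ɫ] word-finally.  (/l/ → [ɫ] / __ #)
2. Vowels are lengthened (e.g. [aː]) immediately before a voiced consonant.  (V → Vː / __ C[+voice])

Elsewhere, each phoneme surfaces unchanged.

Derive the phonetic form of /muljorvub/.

/m/ (word-initial): no rule targets it → [m].
/u/ — between /m/ and /l/, before a voiced consonant — surfaces as [uː] (rule 2).
/l/ (between /u/ and /j/) fails the environment for rule 1, so it stays [l].
/j/ (between /l/ and /o/): no rule targets it → [j].
/o/ (between /j/ and /r/): before a voiced consonant, so rule 2 applies → [oː].
/r/ (between /o/ and /v/) is unaffected → [r].
/v/ (between /r/ and /u/) is unaffected → [v].
Rule 2 applies to /u/ (between /v/ and /b/: before a voiced consonant) → [uː].
/b/ — not in any rule's target class → [b].

[muːljoːrvuːb]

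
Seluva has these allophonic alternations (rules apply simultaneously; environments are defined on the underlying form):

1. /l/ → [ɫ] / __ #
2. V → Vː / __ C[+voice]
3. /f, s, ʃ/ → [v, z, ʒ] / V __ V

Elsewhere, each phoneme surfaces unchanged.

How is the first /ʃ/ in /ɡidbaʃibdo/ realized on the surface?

[ʒ]

Rule 3 applies to /ʃ/ (between /a/ and /i/: between two vowels) → [ʒ].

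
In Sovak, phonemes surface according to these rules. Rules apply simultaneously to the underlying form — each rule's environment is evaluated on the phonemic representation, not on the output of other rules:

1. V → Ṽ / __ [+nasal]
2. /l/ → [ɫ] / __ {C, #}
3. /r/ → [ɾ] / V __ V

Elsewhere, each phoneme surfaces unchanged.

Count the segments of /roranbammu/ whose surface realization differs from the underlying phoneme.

Segments that undergo a rule: /r/ → [ɾ] (rule 3); /a/ → [ã] (rule 1); /a/ → [ã] (rule 1).
All other segments surface unchanged.

3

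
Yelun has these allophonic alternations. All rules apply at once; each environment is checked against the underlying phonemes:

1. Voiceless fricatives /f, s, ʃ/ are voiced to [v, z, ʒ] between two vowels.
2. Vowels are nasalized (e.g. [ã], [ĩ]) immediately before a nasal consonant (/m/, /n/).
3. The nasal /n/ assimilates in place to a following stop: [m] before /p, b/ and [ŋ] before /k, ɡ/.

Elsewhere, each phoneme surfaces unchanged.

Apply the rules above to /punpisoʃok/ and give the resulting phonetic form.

/p/ — not in any rule's target class → [p].
/u/ — between /p/ and /n/, before a nasal consonant — surfaces as [ũ] (rule 2).
/n/ (between /u/ and /p/): before a labial or velar stop, so rule 3 applies → [m].
/p/ (between /n/ and /i/) is unaffected → [p].
/i/ — between /p/ and /s/; rule 2 does not apply here → [i].
/s/ meets the environment for rule 1 (between two vowels) → [z].
/o/ (between /s/ and /ʃ/) is in the target of rule 2 but the environment (before a nasal consonant) is not met → [o].
/ʃ/ meets the environment for rule 1 (between two vowels) → [ʒ].
/o/ (between /ʃ/ and /k/) is in the target of rule 2 but the environment (before a nasal consonant) is not met → [o].
/k/ (word-final) is unaffected → [k].

[pũmpizoʒok]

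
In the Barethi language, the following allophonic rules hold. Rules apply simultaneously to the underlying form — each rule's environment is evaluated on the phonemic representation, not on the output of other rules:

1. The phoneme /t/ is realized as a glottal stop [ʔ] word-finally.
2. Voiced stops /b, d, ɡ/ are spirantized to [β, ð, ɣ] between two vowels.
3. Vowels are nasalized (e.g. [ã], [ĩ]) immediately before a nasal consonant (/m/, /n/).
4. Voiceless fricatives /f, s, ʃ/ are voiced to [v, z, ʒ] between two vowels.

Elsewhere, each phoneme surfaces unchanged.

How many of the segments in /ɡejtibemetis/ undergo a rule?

2

Segments that undergo a rule: /b/ → [β] (rule 2); /e/ → [ẽ] (rule 3).
All other segments surface unchanged.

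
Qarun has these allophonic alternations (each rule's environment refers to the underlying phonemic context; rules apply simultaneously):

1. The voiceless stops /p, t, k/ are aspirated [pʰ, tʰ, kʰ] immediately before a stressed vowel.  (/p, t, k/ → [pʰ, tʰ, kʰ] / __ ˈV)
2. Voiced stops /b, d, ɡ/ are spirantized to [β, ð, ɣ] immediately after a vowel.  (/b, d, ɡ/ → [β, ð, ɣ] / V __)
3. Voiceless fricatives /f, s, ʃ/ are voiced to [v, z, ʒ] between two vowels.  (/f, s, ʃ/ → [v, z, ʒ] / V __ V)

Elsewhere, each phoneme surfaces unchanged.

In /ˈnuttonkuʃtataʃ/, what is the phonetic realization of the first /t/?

[t]

/t/ (between /u/ and /t/) is in the target of rule 1 but the environment (immediately before a stressed vowel) is not met → [t].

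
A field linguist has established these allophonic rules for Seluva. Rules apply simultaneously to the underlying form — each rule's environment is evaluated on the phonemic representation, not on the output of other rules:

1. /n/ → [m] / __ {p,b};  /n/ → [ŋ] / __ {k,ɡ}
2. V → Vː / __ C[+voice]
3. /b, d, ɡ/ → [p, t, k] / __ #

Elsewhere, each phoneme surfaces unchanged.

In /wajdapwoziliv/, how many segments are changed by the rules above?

4

Segments that undergo a rule: /a/ → [aː] (rule 2); /o/ → [oː] (rule 2); /i/ → [iː] (rule 2); /i/ → [iː] (rule 2).
All other segments surface unchanged.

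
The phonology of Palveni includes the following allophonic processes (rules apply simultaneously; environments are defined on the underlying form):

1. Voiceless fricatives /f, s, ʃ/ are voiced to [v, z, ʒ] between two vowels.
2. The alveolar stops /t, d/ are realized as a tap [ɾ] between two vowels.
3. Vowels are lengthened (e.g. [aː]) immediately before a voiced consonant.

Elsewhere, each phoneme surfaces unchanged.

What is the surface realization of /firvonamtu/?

/f/ (word-initial): rule 1 targets it, but not between two vowels → unchanged [f].
/i/ (between /f/ and /r/): before a voiced consonant, so rule 3 applies → [iː].
/r/ (between /i/ and /v/) is unaffected → [r].
/v/ — not in any rule's target class → [v].
/o/ (between /v/ and /n/): before a voiced consonant, so rule 3 applies → [oː].
/n/ — not in any rule's target class → [n].
Rule 3 applies to /a/ (between /n/ and /m/: before a voiced consonant) → [aː].
/m/ (between /a/ and /t/) is unaffected → [m].
/t/ (between /m/ and /u/): rule 2 targets it, but not between two vowels → unchanged [t].
/u/ — word-final; rule 3 does not apply here → [u].

[fiːrvoːnaːmtu]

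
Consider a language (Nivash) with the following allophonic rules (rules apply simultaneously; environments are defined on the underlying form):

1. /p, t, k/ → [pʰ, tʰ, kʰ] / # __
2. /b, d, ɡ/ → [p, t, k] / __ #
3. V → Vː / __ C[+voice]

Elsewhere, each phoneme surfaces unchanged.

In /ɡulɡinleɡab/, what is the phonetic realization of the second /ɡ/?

/ɡ/ — between /l/ and /i/; rule 2 does not apply here → [ɡ].

[ɡ]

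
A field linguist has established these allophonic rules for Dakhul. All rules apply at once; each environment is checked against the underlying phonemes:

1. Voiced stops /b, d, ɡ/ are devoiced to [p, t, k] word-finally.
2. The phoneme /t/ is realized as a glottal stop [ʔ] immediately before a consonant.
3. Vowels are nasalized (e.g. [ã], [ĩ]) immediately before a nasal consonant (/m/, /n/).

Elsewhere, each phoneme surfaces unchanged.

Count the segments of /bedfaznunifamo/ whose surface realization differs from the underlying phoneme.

Segments that undergo a rule: /u/ → [ũ] (rule 3); /a/ → [ã] (rule 3).
All other segments surface unchanged.

2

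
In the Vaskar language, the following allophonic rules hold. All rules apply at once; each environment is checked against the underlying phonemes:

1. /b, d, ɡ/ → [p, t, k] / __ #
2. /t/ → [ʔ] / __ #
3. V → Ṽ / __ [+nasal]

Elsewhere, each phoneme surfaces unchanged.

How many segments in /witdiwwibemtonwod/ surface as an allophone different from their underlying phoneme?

3

Segments that undergo a rule: /e/ → [ẽ] (rule 3); /o/ → [õ] (rule 3); /d/ → [t] (rule 1).
All other segments surface unchanged.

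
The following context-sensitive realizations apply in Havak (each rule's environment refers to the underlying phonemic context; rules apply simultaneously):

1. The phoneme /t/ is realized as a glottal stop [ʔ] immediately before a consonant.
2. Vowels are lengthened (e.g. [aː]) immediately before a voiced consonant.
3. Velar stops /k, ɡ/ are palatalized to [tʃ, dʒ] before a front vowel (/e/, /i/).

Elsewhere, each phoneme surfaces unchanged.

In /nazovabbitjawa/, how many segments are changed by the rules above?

Segments that undergo a rule: /a/ → [aː] (rule 2); /o/ → [oː] (rule 2); /a/ → [aː] (rule 2); /t/ → [ʔ] (rule 1); /a/ → [aː] (rule 2).
All other segments surface unchanged.

5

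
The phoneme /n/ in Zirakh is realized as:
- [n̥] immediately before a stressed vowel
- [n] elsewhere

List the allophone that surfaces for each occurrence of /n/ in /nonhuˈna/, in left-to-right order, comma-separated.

[n], [n], [n̥]

Occurrence 1 (position 1): no conditioning environment matches → elsewhere allophone [n].
Occurrence 2 (position 3): no conditioning environment matches → elsewhere allophone [n].
Occurrence 3 (position 6): immediately before a stressed vowel → [n̥].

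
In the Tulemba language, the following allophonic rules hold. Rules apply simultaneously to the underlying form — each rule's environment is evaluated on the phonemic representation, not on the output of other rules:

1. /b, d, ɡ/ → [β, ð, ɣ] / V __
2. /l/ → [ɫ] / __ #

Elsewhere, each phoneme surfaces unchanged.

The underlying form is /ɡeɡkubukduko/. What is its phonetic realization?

[ɡeɣkuβukduko]

/ɡ/ — word-initial; rule 1 does not apply here → [ɡ].
/e/ (between /ɡ/ and /ɡ/) is unaffected → [e].
Rule 1 applies to /ɡ/ (between /e/ and /k/: immediately after a vowel) → [ɣ].
/k/ stays [k].
/u/ (between /k/ and /b/): no rule targets it → [u].
/b/ (between /u/ and /u/) occurs immediately after a vowel → [β] by rule 1.
/u/ stays [u].
/k/ (between /u/ and /d/) is unaffected → [k].
/d/ (between /k/ and /u/) fails the environment for rule 1, so it stays [d].
/u/ — not in any rule's target class → [u].
/k/ (between /u/ and /o/): no rule targets it → [k].
/o/ (word-final): no rule targets it → [o].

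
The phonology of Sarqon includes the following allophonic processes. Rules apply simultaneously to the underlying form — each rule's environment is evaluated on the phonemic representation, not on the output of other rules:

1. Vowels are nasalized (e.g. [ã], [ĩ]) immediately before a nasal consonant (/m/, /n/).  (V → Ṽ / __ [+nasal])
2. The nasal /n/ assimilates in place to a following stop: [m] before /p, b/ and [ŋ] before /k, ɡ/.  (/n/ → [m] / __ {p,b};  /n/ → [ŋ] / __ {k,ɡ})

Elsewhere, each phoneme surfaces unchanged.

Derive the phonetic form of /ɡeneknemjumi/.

[ɡẽneknẽmjũmi]

/ɡ/ stays [ɡ].
/e/ (between /ɡ/ and /n/): before a nasal consonant, so rule 1 applies → [ẽ].
/n/ (between /e/ and /e/) fails the environment for rule 2, so it stays [n].
/e/ — between /n/ and /k/; rule 1 does not apply here → [e].
/k/ (between /e/ and /n/) is unaffected → [k].
/n/ (between /k/ and /e/) is in the target of rule 2 but the environment (before a labial or velar stop) is not met → [n].
/e/ — between /n/ and /m/, before a nasal consonant — surfaces as [ẽ] (rule 1).
/m/ (between /e/ and /j/) is unaffected → [m].
/j/ (between /m/ and /u/) is unaffected → [j].
Rule 1 applies to /u/ (between /j/ and /m/: before a nasal consonant) → [ũ].
/m/ (between /u/ and /i/): no rule targets it → [m].
/i/ (word-final): rule 1 targets it, but not before a nasal consonant → unchanged [i].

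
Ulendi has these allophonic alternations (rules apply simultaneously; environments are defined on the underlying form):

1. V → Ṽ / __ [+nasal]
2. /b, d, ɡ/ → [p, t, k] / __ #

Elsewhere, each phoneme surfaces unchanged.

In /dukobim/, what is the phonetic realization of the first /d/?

/d/ (word-initial): rule 2 targets it, but not word-finally → unchanged [d].

[d]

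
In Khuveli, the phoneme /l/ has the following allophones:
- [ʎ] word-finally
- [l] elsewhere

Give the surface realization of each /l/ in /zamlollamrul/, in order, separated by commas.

[l], [l], [l], [ʎ]

Occurrence 1 (position 4): no conditioning environment matches → elsewhere allophone [l].
Occurrence 2 (position 6): no conditioning environment matches → elsewhere allophone [l].
Occurrence 3 (position 7): no conditioning environment matches → elsewhere allophone [l].
Occurrence 4 (position 12): word-finally → [ʎ].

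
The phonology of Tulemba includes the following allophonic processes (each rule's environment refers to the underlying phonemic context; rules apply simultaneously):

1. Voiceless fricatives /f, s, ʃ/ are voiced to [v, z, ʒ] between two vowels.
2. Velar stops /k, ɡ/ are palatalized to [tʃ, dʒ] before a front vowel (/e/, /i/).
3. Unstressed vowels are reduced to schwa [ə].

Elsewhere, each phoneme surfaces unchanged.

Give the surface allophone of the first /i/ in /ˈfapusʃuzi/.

/i/ (word-final): in an unstressed syllable, so rule 3 applies → [ə].

[ə]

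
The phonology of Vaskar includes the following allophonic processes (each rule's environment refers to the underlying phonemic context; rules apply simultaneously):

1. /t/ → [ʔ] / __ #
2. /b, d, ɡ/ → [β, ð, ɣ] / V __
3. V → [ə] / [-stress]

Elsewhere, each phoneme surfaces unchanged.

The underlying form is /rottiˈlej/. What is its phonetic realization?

/o/ meets the environment for rule 3 (in an unstressed syllable) → [ə].
/t/ (between /o/ and /t/) is in the target of rule 1 but the environment (word-finally) is not met → [t].
/t/ (between /t/ and /i/): rule 1 targets it, but not word-finally → unchanged [t].
/i/ (between /t/ and /l/) occurs in an unstressed syllable → [ə] by rule 3.
/e/ (between /l/ and /j/) is in the target of rule 3 but the environment (in an unstressed syllable) is not met → [e].

[rəttəˈlej]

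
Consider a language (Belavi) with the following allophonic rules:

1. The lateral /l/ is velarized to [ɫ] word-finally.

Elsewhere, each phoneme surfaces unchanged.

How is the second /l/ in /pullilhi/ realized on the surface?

[l]

/l/ (between /l/ and /i/): rule 1 targets it, but not word-finally → unchanged [l].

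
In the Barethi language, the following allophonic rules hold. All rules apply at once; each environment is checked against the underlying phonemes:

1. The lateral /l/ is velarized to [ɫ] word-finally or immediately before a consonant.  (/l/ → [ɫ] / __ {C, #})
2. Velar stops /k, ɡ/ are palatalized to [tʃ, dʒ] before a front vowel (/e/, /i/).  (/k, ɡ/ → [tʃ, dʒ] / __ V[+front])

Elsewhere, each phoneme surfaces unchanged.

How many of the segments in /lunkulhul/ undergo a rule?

Segments that undergo a rule: /l/ → [ɫ] (rule 1); /l/ → [ɫ] (rule 1).
All other segments surface unchanged.

2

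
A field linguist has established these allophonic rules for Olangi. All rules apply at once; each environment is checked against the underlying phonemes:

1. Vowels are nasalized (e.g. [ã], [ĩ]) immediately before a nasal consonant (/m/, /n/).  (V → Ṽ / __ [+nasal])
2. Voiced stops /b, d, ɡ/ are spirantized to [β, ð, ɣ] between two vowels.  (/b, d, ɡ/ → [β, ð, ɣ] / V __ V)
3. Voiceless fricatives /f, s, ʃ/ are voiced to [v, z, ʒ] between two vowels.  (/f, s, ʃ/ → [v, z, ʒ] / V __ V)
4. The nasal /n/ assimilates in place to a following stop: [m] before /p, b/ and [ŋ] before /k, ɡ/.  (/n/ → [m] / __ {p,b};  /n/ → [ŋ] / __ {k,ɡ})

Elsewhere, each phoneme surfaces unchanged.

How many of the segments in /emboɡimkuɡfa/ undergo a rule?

3

Segments that undergo a rule: /e/ → [ẽ] (rule 1); /ɡ/ → [ɣ] (rule 2); /i/ → [ĩ] (rule 1).
All other segments surface unchanged.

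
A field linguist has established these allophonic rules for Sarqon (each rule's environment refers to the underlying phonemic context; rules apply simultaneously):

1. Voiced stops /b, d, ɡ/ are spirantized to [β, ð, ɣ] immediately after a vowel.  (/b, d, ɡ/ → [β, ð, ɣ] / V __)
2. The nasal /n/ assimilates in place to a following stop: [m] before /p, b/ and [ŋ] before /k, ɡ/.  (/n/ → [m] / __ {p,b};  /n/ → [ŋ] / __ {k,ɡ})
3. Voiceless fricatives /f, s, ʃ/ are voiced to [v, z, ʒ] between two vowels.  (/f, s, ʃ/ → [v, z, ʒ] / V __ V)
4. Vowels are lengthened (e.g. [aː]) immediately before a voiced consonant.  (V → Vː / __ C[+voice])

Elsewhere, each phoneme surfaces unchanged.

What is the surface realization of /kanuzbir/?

/a/ (between /k/ and /n/): before a voiced consonant, so rule 4 applies → [aː].
/n/ (between /a/ and /u/) is in the target of rule 2 but the environment (before a labial or velar stop) is not met → [n].
/u/ (between /n/ and /z/): before a voiced consonant, so rule 4 applies → [uː].
/b/ (between /z/ and /i/): rule 1 targets it, but not immediately after a vowel → unchanged [b].
/i/ (between /b/ and /r/): before a voiced consonant, so rule 4 applies → [iː].

[kaːnuːzbiːr]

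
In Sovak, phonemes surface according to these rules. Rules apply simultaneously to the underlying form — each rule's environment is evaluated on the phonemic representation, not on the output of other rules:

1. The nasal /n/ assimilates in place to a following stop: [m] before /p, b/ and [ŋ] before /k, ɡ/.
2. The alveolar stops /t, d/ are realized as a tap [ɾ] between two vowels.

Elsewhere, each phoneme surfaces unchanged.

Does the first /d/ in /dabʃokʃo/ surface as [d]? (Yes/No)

/d/ (word-initial) is in the target of rule 2 but the environment (between two vowels) is not met → [d].
The actual realization is [d], which matches [d].

Yes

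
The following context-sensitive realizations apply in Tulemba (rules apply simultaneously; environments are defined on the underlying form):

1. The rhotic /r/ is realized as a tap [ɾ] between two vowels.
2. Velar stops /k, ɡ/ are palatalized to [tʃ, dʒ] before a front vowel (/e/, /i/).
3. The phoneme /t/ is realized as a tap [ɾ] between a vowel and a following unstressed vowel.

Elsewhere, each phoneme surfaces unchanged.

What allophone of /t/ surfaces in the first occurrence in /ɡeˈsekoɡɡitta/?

/t/ (between /i/ and /t/) is in the target of rule 3 but the environment (between a vowel and a following unstressed vowel) is not met → [t].

[t]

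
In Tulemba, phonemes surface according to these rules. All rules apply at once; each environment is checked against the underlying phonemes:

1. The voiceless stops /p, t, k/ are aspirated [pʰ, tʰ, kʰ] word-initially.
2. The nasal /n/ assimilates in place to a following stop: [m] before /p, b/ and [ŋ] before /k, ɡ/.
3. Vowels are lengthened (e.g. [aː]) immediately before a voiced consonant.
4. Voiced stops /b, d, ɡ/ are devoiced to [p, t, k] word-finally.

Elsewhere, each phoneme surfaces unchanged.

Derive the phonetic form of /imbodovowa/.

Rule 3 applies to /i/ (word-initial: before a voiced consonant) → [iː].
/b/ — between /m/ and /o/; rule 4 does not apply here → [b].
Rule 3 applies to /o/ (between /b/ and /d/: before a voiced consonant) → [oː].
/d/ (between /o/ and /o/) fails the environment for rule 4, so it stays [d].
/o/ meets the environment for rule 3 (before a voiced consonant) → [oː].
/o/ meets the environment for rule 3 (before a voiced consonant) → [oː].
/a/ (word-final) fails the environment for rule 3, so it stays [a].

[iːmboːdoːvoːwa]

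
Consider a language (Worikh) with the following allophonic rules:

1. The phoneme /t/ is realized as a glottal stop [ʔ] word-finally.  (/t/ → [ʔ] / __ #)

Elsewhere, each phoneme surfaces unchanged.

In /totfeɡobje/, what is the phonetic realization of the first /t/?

[t]

/t/ (word-initial) is in the target of rule 1 but the environment (word-finally) is not met → [t].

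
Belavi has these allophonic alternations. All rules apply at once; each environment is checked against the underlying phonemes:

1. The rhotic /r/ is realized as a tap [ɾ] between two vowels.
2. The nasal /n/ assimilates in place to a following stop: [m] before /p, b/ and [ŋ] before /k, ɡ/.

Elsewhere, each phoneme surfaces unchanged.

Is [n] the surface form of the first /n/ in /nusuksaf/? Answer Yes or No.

/n/ (word-initial) fails the environment for rule 2, so it stays [n].
The actual realization is [n], which matches [n].

Yes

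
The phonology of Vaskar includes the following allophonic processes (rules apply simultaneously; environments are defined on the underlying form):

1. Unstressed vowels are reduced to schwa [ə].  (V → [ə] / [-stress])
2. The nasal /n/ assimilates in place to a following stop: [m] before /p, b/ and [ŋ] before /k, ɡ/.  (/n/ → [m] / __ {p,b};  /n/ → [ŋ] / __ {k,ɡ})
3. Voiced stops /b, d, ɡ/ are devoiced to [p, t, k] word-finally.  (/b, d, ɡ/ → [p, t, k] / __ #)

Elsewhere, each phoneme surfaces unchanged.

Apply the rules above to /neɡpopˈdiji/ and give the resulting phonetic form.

[nəɡpəpˈdijə]

/n/ (word-initial): rule 2 targets it, but not before a labial or velar stop → unchanged [n].
/e/ — between /n/ and /ɡ/, in an unstressed syllable — surfaces as [ə] (rule 1).
/ɡ/ — between /e/ and /p/; rule 3 does not apply here → [ɡ].
/p/ (between /ɡ/ and /o/) is unaffected → [p].
/o/ (between /p/ and /p/): in an unstressed syllable, so rule 1 applies → [ə].
/p/ — not in any rule's target class → [p].
/d/ (between /p/ and /i/) is in the target of rule 3 but the environment (word-finally) is not met → [d].
/i/ (between /d/ and /j/) fails the environment for rule 1, so it stays [i].
/j/ stays [j].
/i/ meets the environment for rule 1 (in an unstressed syllable) → [ə].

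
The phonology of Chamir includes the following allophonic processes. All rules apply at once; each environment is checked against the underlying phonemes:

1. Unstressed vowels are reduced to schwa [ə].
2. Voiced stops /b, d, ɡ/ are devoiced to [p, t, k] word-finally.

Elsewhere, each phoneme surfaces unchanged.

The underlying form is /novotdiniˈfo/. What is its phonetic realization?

[nəvətdənəˈfo]

/n/ (word-initial): no rule targets it → [n].
/o/ (between /n/ and /v/) occurs in an unstressed syllable → [ə] by rule 1.
/v/ (between /o/ and /o/): no rule targets it → [v].
/o/ (between /v/ and /t/) occurs in an unstressed syllable → [ə] by rule 1.
/t/ (between /o/ and /d/): no rule targets it → [t].
/d/ (between /t/ and /i/) is in the target of rule 2 but the environment (word-finally) is not met → [d].
/i/ (between /d/ and /n/): in an unstressed syllable, so rule 1 applies → [ə].
/n/ — not in any rule's target class → [n].
Rule 1 applies to /i/ (between /n/ and /f/: in an unstressed syllable) → [ə].
/f/ (between /i/ and /o/) is unaffected → [f].
/o/ — word-final; rule 1 does not apply here → [o].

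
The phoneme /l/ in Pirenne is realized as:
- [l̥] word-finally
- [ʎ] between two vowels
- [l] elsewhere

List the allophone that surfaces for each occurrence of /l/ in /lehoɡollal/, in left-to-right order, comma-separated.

[l], [l], [l], [l̥]

Occurrence 1 (position 1): no conditioning environment matches → elsewhere allophone [l].
Occurrence 2 (position 7): no conditioning environment matches → elsewhere allophone [l].
Occurrence 3 (position 8): no conditioning environment matches → elsewhere allophone [l].
Occurrence 4 (position 10): word-finally → [l̥].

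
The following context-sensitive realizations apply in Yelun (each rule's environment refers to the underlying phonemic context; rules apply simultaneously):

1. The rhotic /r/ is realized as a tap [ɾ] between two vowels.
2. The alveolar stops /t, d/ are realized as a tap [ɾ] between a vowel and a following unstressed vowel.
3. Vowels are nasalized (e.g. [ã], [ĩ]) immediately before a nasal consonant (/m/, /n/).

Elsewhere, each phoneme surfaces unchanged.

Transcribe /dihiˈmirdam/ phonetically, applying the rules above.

[dihĩˈmirdãm]

/d/ (word-initial) is in the target of rule 2 but the environment (between a vowel and a following unstressed vowel) is not met → [d].
/i/ — between /d/ and /h/; rule 3 does not apply here → [i].
/i/ (between /h/ and /m/) occurs before a nasal consonant → [ĩ] by rule 3.
/i/ (between /m/ and /r/): rule 3 targets it, but not before a nasal consonant → unchanged [i].
/r/ (between /i/ and /d/) is in the target of rule 1 but the environment (between two vowels) is not met → [r].
/d/ — between /r/ and /a/; rule 2 does not apply here → [d].
/a/ meets the environment for rule 3 (before a nasal consonant) → [ã].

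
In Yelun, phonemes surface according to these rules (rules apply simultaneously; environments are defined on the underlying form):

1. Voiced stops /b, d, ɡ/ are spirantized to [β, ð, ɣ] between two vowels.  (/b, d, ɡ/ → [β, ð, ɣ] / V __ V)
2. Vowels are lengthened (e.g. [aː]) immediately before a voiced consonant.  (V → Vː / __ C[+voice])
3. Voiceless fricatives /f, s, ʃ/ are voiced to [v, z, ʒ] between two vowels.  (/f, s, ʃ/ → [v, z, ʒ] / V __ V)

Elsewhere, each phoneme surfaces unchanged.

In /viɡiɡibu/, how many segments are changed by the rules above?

6

Segments that undergo a rule: /i/ → [iː] (rule 2); /ɡ/ → [ɣ] (rule 1); /i/ → [iː] (rule 2); /ɡ/ → [ɣ] (rule 1); /i/ → [iː] (rule 2); /b/ → [β] (rule 1).
All other segments surface unchanged.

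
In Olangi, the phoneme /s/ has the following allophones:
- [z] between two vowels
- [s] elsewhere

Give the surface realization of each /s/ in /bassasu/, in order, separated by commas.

Occurrence 1 (position 3): no conditioning environment matches → elsewhere allophone [s].
Occurrence 2 (position 4): no conditioning environment matches → elsewhere allophone [s].
Occurrence 3 (position 6): between two vowels → [z].

[s], [s], [z]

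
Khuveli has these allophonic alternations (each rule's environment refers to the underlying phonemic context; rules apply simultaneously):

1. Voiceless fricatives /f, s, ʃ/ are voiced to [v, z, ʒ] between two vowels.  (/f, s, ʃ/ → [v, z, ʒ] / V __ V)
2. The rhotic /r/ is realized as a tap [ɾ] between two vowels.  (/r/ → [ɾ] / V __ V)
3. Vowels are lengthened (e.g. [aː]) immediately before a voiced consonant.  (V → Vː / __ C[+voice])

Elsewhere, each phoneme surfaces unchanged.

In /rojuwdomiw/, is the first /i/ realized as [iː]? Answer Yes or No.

Yes

/i/ (between /m/ and /w/) occurs before a voiced consonant → [iː] by rule 3.
The actual realization is [iː], which matches [iː].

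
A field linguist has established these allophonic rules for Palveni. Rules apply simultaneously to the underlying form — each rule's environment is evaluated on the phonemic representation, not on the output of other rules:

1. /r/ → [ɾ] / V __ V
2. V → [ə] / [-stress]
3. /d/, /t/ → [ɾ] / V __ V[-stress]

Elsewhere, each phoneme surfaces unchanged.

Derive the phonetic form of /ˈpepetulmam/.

[ˈpepəɾəlməm]

/p/ — not in any rule's target class → [p].
/e/ (between /p/ and /p/) fails the environment for rule 2, so it stays [e].
/p/ — not in any rule's target class → [p].
/e/ meets the environment for rule 2 (in an unstressed syllable) → [ə].
/t/ meets the environment for rule 3 (between a vowel and a following unstressed vowel) → [ɾ].
/u/ (between /t/ and /l/) occurs in an unstressed syllable → [ə] by rule 2.
/l/ (between /u/ and /m/) is unaffected → [l].
/m/ stays [m].
/a/ meets the environment for rule 2 (in an unstressed syllable) → [ə].
/m/ — not in any rule's target class → [m].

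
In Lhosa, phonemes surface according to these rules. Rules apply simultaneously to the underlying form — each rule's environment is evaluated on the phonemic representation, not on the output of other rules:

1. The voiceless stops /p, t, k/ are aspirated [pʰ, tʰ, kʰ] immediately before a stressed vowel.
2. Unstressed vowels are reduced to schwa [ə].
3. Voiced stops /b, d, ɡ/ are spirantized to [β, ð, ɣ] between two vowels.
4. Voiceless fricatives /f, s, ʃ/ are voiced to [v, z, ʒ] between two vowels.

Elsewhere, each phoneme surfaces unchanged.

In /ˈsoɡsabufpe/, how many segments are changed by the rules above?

4

Segments that undergo a rule: /a/ → [ə] (rule 2); /b/ → [β] (rule 3); /u/ → [ə] (rule 2); /e/ → [ə] (rule 2).
All other segments surface unchanged.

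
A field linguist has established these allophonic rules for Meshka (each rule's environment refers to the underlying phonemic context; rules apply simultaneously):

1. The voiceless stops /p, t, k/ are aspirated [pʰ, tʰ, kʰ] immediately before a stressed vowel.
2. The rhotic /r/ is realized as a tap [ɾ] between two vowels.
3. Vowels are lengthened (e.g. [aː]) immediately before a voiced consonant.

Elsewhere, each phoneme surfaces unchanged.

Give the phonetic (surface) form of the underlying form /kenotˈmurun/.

/k/ — word-initial; rule 1 does not apply here → [k].
/e/ (between /k/ and /n/): before a voiced consonant, so rule 3 applies → [eː].
/n/ — not in any rule's target class → [n].
/o/ — between /n/ and /t/; rule 3 does not apply here → [o].
/t/ (between /o/ and /m/) is in the target of rule 1 but the environment (immediately before a stressed vowel) is not met → [t].
/m/ — not in any rule's target class → [m].
/u/ (between /m/ and /r/) occurs before a voiced consonant → [uː] by rule 3.
/r/ meets the environment for rule 2 (between two vowels) → [ɾ].
/u/ (between /r/ and /n/) occurs before a voiced consonant → [uː] by rule 3.
/n/ — not in any rule's target class → [n].

[keːnotˈmuːɾuːn]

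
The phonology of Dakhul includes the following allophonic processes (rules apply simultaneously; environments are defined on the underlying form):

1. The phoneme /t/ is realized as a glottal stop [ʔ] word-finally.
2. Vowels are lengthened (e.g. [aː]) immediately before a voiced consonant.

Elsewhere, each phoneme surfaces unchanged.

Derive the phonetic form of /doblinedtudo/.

[doːbliːneːdtuːdo]

/d/ (word-initial) is unaffected → [d].
/o/ (between /d/ and /b/) occurs before a voiced consonant → [oː] by rule 2.
/b/ (between /o/ and /l/) is unaffected → [b].
/l/ stays [l].
/i/ — between /l/ and /n/, before a voiced consonant — surfaces as [iː] (rule 2).
/n/ (between /i/ and /e/): no rule targets it → [n].
/e/ (between /n/ and /d/) occurs before a voiced consonant → [eː] by rule 2.
/d/ — not in any rule's target class → [d].
/t/ (between /d/ and /u/) is in the target of rule 1 but the environment (word-finally) is not met → [t].
/u/ — between /t/ and /d/, before a voiced consonant — surfaces as [uː] (rule 2).
/d/ — not in any rule's target class → [d].
/o/ (word-final): rule 2 targets it, but not before a voiced consonant → unchanged [o].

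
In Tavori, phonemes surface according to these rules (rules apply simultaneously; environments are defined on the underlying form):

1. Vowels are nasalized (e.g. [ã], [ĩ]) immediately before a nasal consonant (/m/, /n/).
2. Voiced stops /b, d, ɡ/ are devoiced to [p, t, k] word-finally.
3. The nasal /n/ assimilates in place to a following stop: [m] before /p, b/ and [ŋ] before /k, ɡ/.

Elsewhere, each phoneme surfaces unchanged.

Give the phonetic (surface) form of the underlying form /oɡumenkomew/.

/o/ (word-initial): rule 1 targets it, but not before a nasal consonant → unchanged [o].
/ɡ/ (between /o/ and /u/) is in the target of rule 2 but the environment (word-finally) is not met → [ɡ].
/u/ meets the environment for rule 1 (before a nasal consonant) → [ũ].
/m/ (between /u/ and /e/): no rule targets it → [m].
/e/ (between /m/ and /n/) occurs before a nasal consonant → [ẽ] by rule 1.
/n/ (between /e/ and /k/): before a labial or velar stop, so rule 3 applies → [ŋ].
/k/ — not in any rule's target class → [k].
Rule 1 applies to /o/ (between /k/ and /m/: before a nasal consonant) → [õ].
/m/ — not in any rule's target class → [m].
/e/ (between /m/ and /w/) is in the target of rule 1 but the environment (before a nasal consonant) is not met → [e].
/w/ stays [w].

[oɡũmẽŋkõmew]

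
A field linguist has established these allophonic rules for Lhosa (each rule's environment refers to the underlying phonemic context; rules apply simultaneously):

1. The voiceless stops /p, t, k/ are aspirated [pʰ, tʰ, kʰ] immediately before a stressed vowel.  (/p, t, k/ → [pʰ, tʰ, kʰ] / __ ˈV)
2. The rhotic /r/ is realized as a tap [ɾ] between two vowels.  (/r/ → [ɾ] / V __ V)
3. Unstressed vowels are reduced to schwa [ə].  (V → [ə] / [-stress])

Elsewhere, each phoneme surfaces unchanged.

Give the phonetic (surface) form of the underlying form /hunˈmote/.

[hənˈmotə]

/h/ (word-initial): no rule targets it → [h].
/u/ (between /h/ and /n/): in an unstressed syllable, so rule 3 applies → [ə].
/n/ (between /u/ and /m/): no rule targets it → [n].
/m/ — not in any rule's target class → [m].
/o/ — between /m/ and /t/; rule 3 does not apply here → [o].
/t/ (between /o/ and /e/) is in the target of rule 1 but the environment (immediately before a stressed vowel) is not met → [t].
/e/ (word-final): in an unstressed syllable, so rule 3 applies → [ə].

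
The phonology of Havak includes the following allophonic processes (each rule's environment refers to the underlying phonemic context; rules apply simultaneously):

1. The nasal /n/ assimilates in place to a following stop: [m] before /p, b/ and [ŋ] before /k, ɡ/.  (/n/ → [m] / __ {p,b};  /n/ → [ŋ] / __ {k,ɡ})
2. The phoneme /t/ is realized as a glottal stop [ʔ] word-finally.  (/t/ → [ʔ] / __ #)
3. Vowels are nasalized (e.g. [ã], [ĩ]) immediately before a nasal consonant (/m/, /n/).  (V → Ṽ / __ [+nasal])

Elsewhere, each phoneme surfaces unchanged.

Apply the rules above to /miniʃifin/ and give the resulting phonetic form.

/m/ stays [m].
/i/ — between /m/ and /n/, before a nasal consonant — surfaces as [ĩ] (rule 3).
/n/ (between /i/ and /i/) fails the environment for rule 1, so it stays [n].
/i/ — between /n/ and /ʃ/; rule 3 does not apply here → [i].
/ʃ/ — not in any rule's target class → [ʃ].
/i/ (between /ʃ/ and /f/) fails the environment for rule 3, so it stays [i].
/f/ (between /i/ and /i/) is unaffected → [f].
/i/ (between /f/ and /n/) occurs before a nasal consonant → [ĩ] by rule 3.
/n/ (word-final) fails the environment for rule 1, so it stays [n].

[mĩniʃifĩn]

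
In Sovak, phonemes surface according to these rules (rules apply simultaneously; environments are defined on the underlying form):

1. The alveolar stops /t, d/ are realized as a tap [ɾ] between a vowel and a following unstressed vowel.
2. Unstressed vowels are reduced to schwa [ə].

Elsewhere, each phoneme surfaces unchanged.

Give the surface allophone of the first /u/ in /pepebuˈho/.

/u/ — between /b/ and /h/, in an unstressed syllable — surfaces as [ə] (rule 2).

[ə]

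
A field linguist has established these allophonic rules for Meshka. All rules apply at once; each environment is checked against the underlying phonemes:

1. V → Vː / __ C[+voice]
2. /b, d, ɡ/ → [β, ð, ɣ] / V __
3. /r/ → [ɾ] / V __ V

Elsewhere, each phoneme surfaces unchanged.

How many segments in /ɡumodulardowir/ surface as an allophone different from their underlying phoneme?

Segments that undergo a rule: /u/ → [uː] (rule 1); /o/ → [oː] (rule 1); /d/ → [ð] (rule 2); /u/ → [uː] (rule 1); /a/ → [aː] (rule 1); /o/ → [oː] (rule 1); /i/ → [iː] (rule 1).
All other segments surface unchanged.

7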